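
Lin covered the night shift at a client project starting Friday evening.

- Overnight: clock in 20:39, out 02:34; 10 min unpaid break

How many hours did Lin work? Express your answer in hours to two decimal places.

5.75 hours

Overnight: 20:39 → midnight = 3 h 21 min; midnight → 02:34 = 2 h 34 min; span 5 h 55 min; less 10 min break → 5 h 45 min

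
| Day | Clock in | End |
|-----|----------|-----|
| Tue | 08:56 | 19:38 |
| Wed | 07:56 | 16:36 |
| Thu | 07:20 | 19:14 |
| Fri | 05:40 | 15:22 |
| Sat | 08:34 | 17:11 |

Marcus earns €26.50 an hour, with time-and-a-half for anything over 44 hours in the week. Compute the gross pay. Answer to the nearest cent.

Tue: 08:56–19:38 = 10 h 42 min
Wed: 07:56–16:36 = 8 h 40 min
Thu: 07:20–19:14 = 11 h 54 min
Fri: 05:40–15:22 = 9 h 42 min
Sat: 08:34–17:11 = 8 h 37 min
Total worked: 49 h 35 min = 2975 min.
Regular 44 h 0 min = 2640 min at €26.50/h; overtime 5 h 35 min = 335 min at €39.75/h.
Pay = (2640 × €26.50 + 335 × €39.75) ÷ 60 = €1387.94.

€1387.94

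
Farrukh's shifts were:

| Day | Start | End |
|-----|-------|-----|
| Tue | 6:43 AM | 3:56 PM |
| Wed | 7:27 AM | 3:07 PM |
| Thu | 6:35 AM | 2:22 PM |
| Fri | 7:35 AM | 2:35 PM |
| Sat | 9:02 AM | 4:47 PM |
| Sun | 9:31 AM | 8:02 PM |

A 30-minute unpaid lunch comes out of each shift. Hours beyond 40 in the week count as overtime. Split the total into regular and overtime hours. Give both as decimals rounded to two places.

Tue: 6:43 AM–3:56 PM = 9 h 13 min; less 30 min break → 8 h 43 min
Wed: 7:27 AM–3:07 PM = 7 h 40 min; less 30 min break → 7 h 10 min
Thu: 6:35 AM–2:22 PM = 7 h 47 min; less 30 min break → 7 h 17 min
Fri: 7:35 AM–2:35 PM = 7 h 0 min; less 30 min break → 6 h 30 min
Sat: 9:02 AM–4:47 PM = 7 h 45 min; less 30 min break → 7 h 15 min
Sun: 9:31 AM–8:02 PM = 10 h 31 min; less 30 min break → 10 h 1 min
Total worked: 46 h 56 min = 46.93 h.
Threshold 40 h → overtime 6 h 56 min, regular 40 h 0 min.

Regular 40.00 hours, overtime 6.93 hours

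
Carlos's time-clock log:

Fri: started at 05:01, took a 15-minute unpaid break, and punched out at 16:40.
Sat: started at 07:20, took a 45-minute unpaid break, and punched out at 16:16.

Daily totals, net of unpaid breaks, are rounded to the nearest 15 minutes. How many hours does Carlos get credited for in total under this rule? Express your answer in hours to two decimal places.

Fri: 05:01–16:40 = 11 h 39 min − 15 min = 11 h 24 min → rounds to 11 h 30 min
Sat: 07:20–16:16 = 8 h 56 min − 45 min = 8 h 11 min → rounds to 8 h 15 min
Total credited: 19 h 45 min.

19.75 hours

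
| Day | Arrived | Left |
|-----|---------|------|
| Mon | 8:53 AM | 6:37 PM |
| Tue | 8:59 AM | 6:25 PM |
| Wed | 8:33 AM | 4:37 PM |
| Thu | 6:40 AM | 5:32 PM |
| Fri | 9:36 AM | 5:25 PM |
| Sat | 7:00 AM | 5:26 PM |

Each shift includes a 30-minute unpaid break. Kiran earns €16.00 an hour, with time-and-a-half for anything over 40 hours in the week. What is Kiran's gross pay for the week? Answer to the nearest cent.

€960.40

Mon: 8:53 AM–6:37 PM = 9 h 44 min; less 30 min break → 9 h 14 min
Tue: 8:59 AM–6:25 PM = 9 h 26 min; less 30 min break → 8 h 56 min
Wed: 8:33 AM–4:37 PM = 8 h 4 min; less 30 min break → 7 h 34 min
Thu: 6:40 AM–5:32 PM = 10 h 52 min; less 30 min break → 10 h 22 min
Fri: 9:36 AM–5:25 PM = 7 h 49 min; less 30 min break → 7 h 19 min
Sat: 7:00 AM–5:26 PM = 10 h 26 min; less 30 min break → 9 h 56 min
Total worked: 53 h 21 min = 3201 min.
Regular 40 h 0 min = 2400 min at €16.00/h; overtime 13 h 21 min = 801 min at €24.00/h.
Pay = (2400 × €16.00 + 801 × €24.00) ÷ 60 = €960.40.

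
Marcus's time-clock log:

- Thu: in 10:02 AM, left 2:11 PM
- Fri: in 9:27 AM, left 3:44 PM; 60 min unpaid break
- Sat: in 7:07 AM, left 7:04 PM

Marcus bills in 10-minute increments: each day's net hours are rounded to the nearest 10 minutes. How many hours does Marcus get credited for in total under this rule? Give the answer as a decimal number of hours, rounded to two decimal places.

21.50 hours

Thu: 10:02 AM–2:11 PM = 4 h 9 min → rounds to 4 h 10 min
Fri: 9:27 AM–3:44 PM = 6 h 17 min − 60 min = 5 h 17 min → rounds to 5 h 20 min
Sat: 7:07 AM–7:04 PM = 11 h 57 min → rounds to 12 h 0 min
Total credited: 21 h 30 min.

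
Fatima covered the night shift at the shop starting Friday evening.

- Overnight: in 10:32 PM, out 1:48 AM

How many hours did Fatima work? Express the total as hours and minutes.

Overnight: 10:32 PM → midnight = 1 h 28 min; midnight → 1:48 AM = 1 h 48 min; span 3 h 16 min

3 h 16 min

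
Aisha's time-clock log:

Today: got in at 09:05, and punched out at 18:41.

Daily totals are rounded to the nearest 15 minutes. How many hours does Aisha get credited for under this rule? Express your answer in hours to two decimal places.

Today: 09:05–18:41 = 9 h 36 min → rounds to 9 h 30 min

9.50 hours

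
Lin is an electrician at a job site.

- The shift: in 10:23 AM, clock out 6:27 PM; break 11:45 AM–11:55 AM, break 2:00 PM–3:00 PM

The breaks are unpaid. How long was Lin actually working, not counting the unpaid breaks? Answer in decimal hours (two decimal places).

The shift: 10:23 AM–6:27 PM = 8 h 4 min; less 70 min break → 6 h 54 min

6.90 hours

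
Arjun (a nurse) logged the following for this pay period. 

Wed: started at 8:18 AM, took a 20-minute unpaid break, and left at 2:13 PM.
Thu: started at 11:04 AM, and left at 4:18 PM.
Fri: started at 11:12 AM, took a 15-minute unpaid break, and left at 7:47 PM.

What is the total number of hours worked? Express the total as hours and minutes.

19 h 9 min

Wed: 8:18 AM–2:13 PM = 5 h 55 min; less 20 min break → 5 h 35 min
Thu: 11:04 AM–4:18 PM = 5 h 14 min
Fri: 11:12 AM–7:47 PM = 8 h 35 min; less 15 min break → 8 h 20 min
Total: 5 h 35 min + 5 h 14 min + 8 h 20 min = 19 h 9 min.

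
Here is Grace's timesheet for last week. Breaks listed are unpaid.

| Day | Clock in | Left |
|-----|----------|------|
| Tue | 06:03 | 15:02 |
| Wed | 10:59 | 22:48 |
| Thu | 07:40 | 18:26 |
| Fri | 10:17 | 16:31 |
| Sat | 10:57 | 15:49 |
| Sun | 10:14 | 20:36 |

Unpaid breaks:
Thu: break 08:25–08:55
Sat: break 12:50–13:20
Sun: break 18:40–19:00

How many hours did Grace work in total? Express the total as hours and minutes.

Tue: 06:03–15:02 = 8 h 59 min
Wed: 10:59–22:48 = 11 h 49 min
Thu: 07:40–18:26 = 10 h 46 min; less 30 min break → 10 h 16 min
Fri: 10:17–16:31 = 6 h 14 min
Sat: 10:57–15:49 = 4 h 52 min; less 30 min break → 4 h 22 min
Sun: 10:14–20:36 = 10 h 22 min; less 20 min break → 10 h 2 min
Total: 8 h 59 min + 11 h 49 min + 10 h 16 min + 6 h 14 min + 4 h 22 min + 10 h 2 min = 51 h 42 min.

51 h 42 min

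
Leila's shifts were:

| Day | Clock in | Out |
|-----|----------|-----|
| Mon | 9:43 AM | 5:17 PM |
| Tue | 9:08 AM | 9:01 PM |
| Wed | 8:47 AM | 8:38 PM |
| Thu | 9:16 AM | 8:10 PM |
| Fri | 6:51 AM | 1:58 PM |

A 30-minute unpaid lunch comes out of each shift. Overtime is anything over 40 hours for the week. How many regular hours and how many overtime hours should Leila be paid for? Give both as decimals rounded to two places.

Mon: 9:43 AM–5:17 PM = 7 h 34 min; less 30 min break → 7 h 4 min
Tue: 9:08 AM–9:01 PM = 11 h 53 min; less 30 min break → 11 h 23 min
Wed: 8:47 AM–8:38 PM = 11 h 51 min; less 30 min break → 11 h 21 min
Thu: 9:16 AM–8:10 PM = 10 h 54 min; less 30 min break → 10 h 24 min
Fri: 6:51 AM–1:58 PM = 7 h 7 min; less 30 min break → 6 h 37 min
Total worked: 46 h 49 min = 46.82 h.
Threshold 40 h → overtime 6 h 49 min, regular 40 h 0 min.

Regular 40.00 hours, overtime 6.82 hours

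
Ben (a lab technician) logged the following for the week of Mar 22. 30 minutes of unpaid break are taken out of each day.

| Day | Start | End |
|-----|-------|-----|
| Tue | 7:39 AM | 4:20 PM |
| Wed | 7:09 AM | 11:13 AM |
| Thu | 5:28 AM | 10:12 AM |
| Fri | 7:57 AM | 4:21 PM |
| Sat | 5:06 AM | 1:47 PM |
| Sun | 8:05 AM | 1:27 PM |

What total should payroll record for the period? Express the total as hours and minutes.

36 h 56 min

Tue: 7:39 AM–4:20 PM = 8 h 41 min; less 30 min break → 8 h 11 min
Wed: 7:09 AM–11:13 AM = 4 h 4 min; less 30 min break → 3 h 34 min
Thu: 5:28 AM–10:12 AM = 4 h 44 min; less 30 min break → 4 h 14 min
Fri: 7:57 AM–4:21 PM = 8 h 24 min; less 30 min break → 7 h 54 min
Sat: 5:06 AM–1:47 PM = 8 h 41 min; less 30 min break → 8 h 11 min
Sun: 8:05 AM–1:27 PM = 5 h 22 min; less 30 min break → 4 h 52 min
Total: 8 h 11 min + 3 h 34 min + 4 h 14 min + 7 h 54 min + 8 h 11 min + 4 h 52 min = 36 h 56 min.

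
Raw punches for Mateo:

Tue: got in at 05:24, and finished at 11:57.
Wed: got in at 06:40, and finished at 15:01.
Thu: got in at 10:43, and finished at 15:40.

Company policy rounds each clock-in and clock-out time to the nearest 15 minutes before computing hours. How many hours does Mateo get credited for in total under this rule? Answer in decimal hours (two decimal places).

Tue: in 05:24→05:30, out 11:57→12:00; 6 h 30 min
Wed: in 06:40→06:45, out 15:01→15:00; 8 h 15 min
Thu: in 10:43→10:45, out 15:40→15:45; 5 h 0 min
Total credited: 19 h 45 min.

19.75 hours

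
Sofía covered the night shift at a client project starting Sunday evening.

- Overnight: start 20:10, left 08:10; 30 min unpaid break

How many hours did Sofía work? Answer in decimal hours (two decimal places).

Overnight: 20:10 → midnight = 3 h 50 min; midnight → 08:10 = 8 h 10 min; span 12 h 0 min; less 30 min break → 11 h 30 min

11.50 hours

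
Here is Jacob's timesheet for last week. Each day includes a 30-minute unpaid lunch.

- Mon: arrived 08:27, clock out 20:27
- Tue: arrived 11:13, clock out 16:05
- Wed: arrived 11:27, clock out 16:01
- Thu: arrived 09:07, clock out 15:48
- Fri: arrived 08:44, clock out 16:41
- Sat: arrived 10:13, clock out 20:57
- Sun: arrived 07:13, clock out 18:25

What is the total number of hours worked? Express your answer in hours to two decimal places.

Mon: 08:27–20:27 = 12 h 0 min; less 30 min break → 11 h 30 min
Tue: 11:13–16:05 = 4 h 52 min; less 30 min break → 4 h 22 min
Wed: 11:27–16:01 = 4 h 34 min; less 30 min break → 4 h 4 min
Thu: 09:07–15:48 = 6 h 41 min; less 30 min break → 6 h 11 min
Fri: 08:44–16:41 = 7 h 57 min; less 30 min break → 7 h 27 min
Sat: 10:13–20:57 = 10 h 44 min; less 30 min break → 10 h 14 min
Sun: 07:13–18:25 = 11 h 12 min; less 30 min break → 10 h 42 min
Total: 11 h 30 min + 4 h 22 min + 4 h 4 min + 6 h 11 min + 7 h 27 min + 10 h 14 min + 10 h 42 min = 54 h 30 min.

54.50 hours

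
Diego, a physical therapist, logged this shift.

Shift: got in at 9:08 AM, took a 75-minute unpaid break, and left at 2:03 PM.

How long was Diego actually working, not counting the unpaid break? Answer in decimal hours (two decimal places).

Shift: 9:08 AM–2:03 PM = 4 h 55 min; less 75 min break → 3 h 40 min

3.67 hours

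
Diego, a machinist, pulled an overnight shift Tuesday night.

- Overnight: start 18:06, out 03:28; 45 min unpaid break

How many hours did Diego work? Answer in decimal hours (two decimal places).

8.62 hours

Overnight: 18:06 → midnight = 5 h 54 min; midnight → 03:28 = 3 h 28 min; span 9 h 22 min; less 45 min break → 8 h 37 min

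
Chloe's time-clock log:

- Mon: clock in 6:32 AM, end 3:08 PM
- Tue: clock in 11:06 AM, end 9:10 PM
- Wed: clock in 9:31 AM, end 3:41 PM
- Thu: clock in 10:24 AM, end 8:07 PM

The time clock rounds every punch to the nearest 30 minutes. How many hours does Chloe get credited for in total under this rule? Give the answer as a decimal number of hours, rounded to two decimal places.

34.00 hours

Mon: in 6:32 AM→6:30 AM, out 3:08 PM→3:00 PM; 8 h 30 min
Tue: in 11:06 AM→11:00 AM, out 9:10 PM→9:00 PM; 10 h 0 min
Wed: in 9:31 AM→9:30 AM, out 3:41 PM→3:30 PM; 6 h 0 min
Thu: in 10:24 AM→10:30 AM, out 8:07 PM→8:00 PM; 9 h 30 min
Total credited: 34 h 0 min.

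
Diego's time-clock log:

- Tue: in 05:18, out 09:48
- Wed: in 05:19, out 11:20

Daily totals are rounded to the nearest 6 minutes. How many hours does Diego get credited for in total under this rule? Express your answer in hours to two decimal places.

10.50 hours

Tue: 05:18–09:48 = 4 h 30 min → rounds to 4 h 30 min
Wed: 05:19–11:20 = 6 h 1 min → rounds to 6 h 0 min
Total credited: 10 h 30 min.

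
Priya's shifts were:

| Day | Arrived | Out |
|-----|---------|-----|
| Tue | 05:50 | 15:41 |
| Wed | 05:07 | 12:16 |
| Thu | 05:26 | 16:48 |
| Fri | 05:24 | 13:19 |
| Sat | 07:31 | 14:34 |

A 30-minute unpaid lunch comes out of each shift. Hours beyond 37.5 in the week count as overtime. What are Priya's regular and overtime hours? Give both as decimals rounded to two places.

Regular 37.50 hours, overtime 3.33 hours

Tue: 05:50–15:41 = 9 h 51 min; less 30 min break → 9 h 21 min
Wed: 05:07–12:16 = 7 h 9 min; less 30 min break → 6 h 39 min
Thu: 05:26–16:48 = 11 h 22 min; less 30 min break → 10 h 52 min
Fri: 05:24–13:19 = 7 h 55 min; less 30 min break → 7 h 25 min
Sat: 07:31–14:34 = 7 h 3 min; less 30 min break → 6 h 33 min
Total worked: 40 h 50 min = 40.83 h.
Threshold 37.5 h → overtime 3 h 20 min, regular 37 h 30 min.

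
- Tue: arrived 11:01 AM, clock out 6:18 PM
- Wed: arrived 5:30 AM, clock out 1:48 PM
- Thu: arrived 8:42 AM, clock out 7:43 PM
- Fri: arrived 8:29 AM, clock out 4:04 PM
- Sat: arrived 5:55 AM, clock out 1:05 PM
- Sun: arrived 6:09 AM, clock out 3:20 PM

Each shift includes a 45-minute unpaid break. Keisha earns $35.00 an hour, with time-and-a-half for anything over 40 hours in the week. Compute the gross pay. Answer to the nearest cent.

Tue: 11:01 AM–6:18 PM = 7 h 17 min; less 45 min break → 6 h 32 min
Wed: 5:30 AM–1:48 PM = 8 h 18 min; less 45 min break → 7 h 33 min
Thu: 8:42 AM–7:43 PM = 11 h 1 min; less 45 min break → 10 h 16 min
Fri: 8:29 AM–4:04 PM = 7 h 35 min; less 45 min break → 6 h 50 min
Sat: 5:55 AM–1:05 PM = 7 h 10 min; less 45 min break → 6 h 25 min
Sun: 6:09 AM–3:20 PM = 9 h 11 min; less 45 min break → 8 h 26 min
Total worked: 46 h 2 min = 2762 min.
Regular 40 h 0 min = 2400 min at $35.00/h; overtime 6 h 2 min = 362 min at $52.50/h.
Pay = (2400 × $35.00 + 362 × $52.50) ÷ 60 = $1716.75.

$1716.75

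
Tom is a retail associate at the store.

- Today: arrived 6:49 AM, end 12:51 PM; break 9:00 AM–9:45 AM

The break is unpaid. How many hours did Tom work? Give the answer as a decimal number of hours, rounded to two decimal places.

Today: 6:49 AM–12:51 PM = 6 h 2 min; less 45 min break → 5 h 17 min

5.28 hours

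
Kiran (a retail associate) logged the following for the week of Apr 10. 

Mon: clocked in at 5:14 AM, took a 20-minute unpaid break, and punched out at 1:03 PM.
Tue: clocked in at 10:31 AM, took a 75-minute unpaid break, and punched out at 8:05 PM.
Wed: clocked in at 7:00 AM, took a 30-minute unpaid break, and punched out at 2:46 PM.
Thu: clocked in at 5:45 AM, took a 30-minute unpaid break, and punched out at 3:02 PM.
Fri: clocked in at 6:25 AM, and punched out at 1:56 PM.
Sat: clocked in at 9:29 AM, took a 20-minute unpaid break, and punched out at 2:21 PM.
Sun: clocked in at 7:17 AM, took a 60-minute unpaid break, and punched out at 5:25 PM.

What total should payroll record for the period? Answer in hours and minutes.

Mon: 5:14 AM–1:03 PM = 7 h 49 min; less 20 min break → 7 h 29 min
Tue: 10:31 AM–8:05 PM = 9 h 34 min; less 75 min break → 8 h 19 min
Wed: 7:00 AM–2:46 PM = 7 h 46 min; less 30 min break → 7 h 16 min
Thu: 5:45 AM–3:02 PM = 9 h 17 min; less 30 min break → 8 h 47 min
Fri: 6:25 AM–1:56 PM = 7 h 31 min
Sat: 9:29 AM–2:21 PM = 4 h 52 min; less 20 min break → 4 h 32 min
Sun: 7:17 AM–5:25 PM = 10 h 8 min; less 60 min break → 9 h 8 min
Total: 7 h 29 min + 8 h 19 min + 7 h 16 min + 8 h 47 min + 7 h 31 min + 4 h 32 min + 9 h 8 min = 53 h 2 min.

53 h 2 min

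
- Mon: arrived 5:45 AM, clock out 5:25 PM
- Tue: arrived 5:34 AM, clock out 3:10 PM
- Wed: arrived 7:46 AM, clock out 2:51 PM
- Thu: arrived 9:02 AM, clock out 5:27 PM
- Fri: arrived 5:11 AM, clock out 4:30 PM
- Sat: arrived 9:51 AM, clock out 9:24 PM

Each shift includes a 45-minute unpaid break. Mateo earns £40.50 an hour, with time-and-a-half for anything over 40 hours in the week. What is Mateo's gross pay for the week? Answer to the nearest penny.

Mon: 5:45 AM–5:25 PM = 11 h 40 min; less 45 min break → 10 h 55 min
Tue: 5:34 AM–3:10 PM = 9 h 36 min; less 45 min break → 8 h 51 min
Wed: 7:46 AM–2:51 PM = 7 h 5 min; less 45 min break → 6 h 20 min
Thu: 9:02 AM–5:27 PM = 8 h 25 min; less 45 min break → 7 h 40 min
Fri: 5:11 AM–4:30 PM = 11 h 19 min; less 45 min break → 10 h 34 min
Sat: 9:51 AM–9:24 PM = 11 h 33 min; less 45 min break → 10 h 48 min
Total worked: 55 h 8 min = 3308 min.
Regular 40 h 0 min = 2400 min at £40.50/h; overtime 15 h 8 min = 908 min at £60.75/h.
Pay = (2400 × £40.50 + 908 × £60.75) ÷ 60 = £2539.35.

£2539.35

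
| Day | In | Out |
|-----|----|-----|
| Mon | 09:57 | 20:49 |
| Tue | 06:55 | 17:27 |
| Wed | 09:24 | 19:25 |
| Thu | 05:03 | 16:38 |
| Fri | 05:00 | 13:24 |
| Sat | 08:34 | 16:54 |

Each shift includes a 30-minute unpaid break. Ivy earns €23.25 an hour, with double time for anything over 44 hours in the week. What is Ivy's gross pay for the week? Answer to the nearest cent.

Mon: 09:57–20:49 = 10 h 52 min; less 30 min break → 10 h 22 min
Tue: 06:55–17:27 = 10 h 32 min; less 30 min break → 10 h 2 min
Wed: 09:24–19:25 = 10 h 1 min; less 30 min break → 9 h 31 min
Thu: 05:03–16:38 = 11 h 35 min; less 30 min break → 11 h 5 min
Fri: 05:00–13:24 = 8 h 24 min; less 30 min break → 7 h 54 min
Sat: 08:34–16:54 = 8 h 20 min; less 30 min break → 7 h 50 min
Total worked: 56 h 44 min = 3404 min.
Regular 44 h 0 min = 2640 min at €23.25/h; overtime 12 h 44 min = 764 min at €46.50/h.
Pay = (2640 × €23.25 + 764 × €46.50) ÷ 60 = €1615.10.

€1615.10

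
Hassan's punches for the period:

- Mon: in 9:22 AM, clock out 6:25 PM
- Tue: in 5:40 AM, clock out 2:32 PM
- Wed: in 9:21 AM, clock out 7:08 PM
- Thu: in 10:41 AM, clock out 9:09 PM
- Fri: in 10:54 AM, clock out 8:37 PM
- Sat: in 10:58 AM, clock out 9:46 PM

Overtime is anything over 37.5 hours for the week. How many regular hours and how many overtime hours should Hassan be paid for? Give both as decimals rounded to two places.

Regular 37.50 hours, overtime 21.18 hours

Mon: 9:22 AM–6:25 PM = 9 h 3 min
Tue: 5:40 AM–2:32 PM = 8 h 52 min
Wed: 9:21 AM–7:08 PM = 9 h 47 min
Thu: 10:41 AM–9:09 PM = 10 h 28 min
Fri: 10:54 AM–8:37 PM = 9 h 43 min
Sat: 10:58 AM–9:46 PM = 10 h 48 min
Total worked: 58 h 41 min = 58.68 h.
Threshold 37.5 h → overtime 21 h 11 min, regular 37 h 30 min.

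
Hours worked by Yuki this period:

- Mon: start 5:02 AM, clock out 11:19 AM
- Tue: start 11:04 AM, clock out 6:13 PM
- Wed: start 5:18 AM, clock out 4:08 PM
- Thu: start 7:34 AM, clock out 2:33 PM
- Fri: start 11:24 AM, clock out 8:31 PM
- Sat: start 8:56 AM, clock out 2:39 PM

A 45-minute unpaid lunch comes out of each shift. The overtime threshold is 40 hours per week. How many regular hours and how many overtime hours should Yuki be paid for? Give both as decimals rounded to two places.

Regular 40.00 hours, overtime 1.58 hours

Mon: 5:02 AM–11:19 AM = 6 h 17 min; less 45 min break → 5 h 32 min
Tue: 11:04 AM–6:13 PM = 7 h 9 min; less 45 min break → 6 h 24 min
Wed: 5:18 AM–4:08 PM = 10 h 50 min; less 45 min break → 10 h 5 min
Thu: 7:34 AM–2:33 PM = 6 h 59 min; less 45 min break → 6 h 14 min
Fri: 11:24 AM–8:31 PM = 9 h 7 min; less 45 min break → 8 h 22 min
Sat: 8:56 AM–2:39 PM = 5 h 43 min; less 45 min break → 4 h 58 min
Total worked: 41 h 35 min = 41.58 h.
Threshold 40 h → overtime 1 h 35 min, regular 40 h 0 min.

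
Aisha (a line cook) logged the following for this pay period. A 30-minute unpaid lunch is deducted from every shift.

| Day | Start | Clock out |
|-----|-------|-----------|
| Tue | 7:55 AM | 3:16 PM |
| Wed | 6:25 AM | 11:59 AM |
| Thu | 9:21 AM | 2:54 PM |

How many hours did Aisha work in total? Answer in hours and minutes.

16 h 58 min

Tue: 7:55 AM–3:16 PM = 7 h 21 min; less 30 min break → 6 h 51 min
Wed: 6:25 AM–11:59 AM = 5 h 34 min; less 30 min break → 5 h 4 min
Thu: 9:21 AM–2:54 PM = 5 h 33 min; less 30 min break → 5 h 3 min
Total: 6 h 51 min + 5 h 4 min + 5 h 3 min = 16 h 58 min.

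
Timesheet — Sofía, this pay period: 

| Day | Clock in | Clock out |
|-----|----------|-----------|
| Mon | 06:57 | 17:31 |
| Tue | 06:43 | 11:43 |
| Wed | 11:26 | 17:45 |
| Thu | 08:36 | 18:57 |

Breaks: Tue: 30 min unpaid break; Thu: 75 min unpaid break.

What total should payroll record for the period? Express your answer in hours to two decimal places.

Mon: 06:57–17:31 = 10 h 34 min
Tue: 06:43–11:43 = 5 h 0 min; less 30 min break → 4 h 30 min
Wed: 11:26–17:45 = 6 h 19 min
Thu: 08:36–18:57 = 10 h 21 min; less 75 min break → 9 h 6 min
Total: 10 h 34 min + 4 h 30 min + 6 h 19 min + 9 h 6 min = 30 h 29 min.

30.48 hours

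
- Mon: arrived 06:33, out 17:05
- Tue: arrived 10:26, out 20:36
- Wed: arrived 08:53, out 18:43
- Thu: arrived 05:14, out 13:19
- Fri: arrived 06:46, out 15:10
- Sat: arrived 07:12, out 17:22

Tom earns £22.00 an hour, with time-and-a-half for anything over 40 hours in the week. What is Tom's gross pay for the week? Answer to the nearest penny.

£1447.05

Mon: 06:33–17:05 = 10 h 32 min
Tue: 10:26–20:36 = 10 h 10 min
Wed: 08:53–18:43 = 9 h 50 min
Thu: 05:14–13:19 = 8 h 5 min
Fri: 06:46–15:10 = 8 h 24 min
Sat: 07:12–17:22 = 10 h 10 min
Total worked: 57 h 11 min = 3431 min.
Regular 40 h 0 min = 2400 min at £22.00/h; overtime 17 h 11 min = 1031 min at £33.00/h.
Pay = (2400 × £22.00 + 1031 × £33.00) ÷ 60 = £1447.05.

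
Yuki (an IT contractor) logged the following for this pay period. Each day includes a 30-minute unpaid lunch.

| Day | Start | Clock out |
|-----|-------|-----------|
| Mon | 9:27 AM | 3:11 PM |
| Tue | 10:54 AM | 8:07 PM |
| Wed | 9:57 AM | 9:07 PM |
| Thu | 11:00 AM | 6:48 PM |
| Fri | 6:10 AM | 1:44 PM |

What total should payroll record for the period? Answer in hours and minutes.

38 h 59 min

Mon: 9:27 AM–3:11 PM = 5 h 44 min; less 30 min break → 5 h 14 min
Tue: 10:54 AM–8:07 PM = 9 h 13 min; less 30 min break → 8 h 43 min
Wed: 9:57 AM–9:07 PM = 11 h 10 min; less 30 min break → 10 h 40 min
Thu: 11:00 AM–6:48 PM = 7 h 48 min; less 30 min break → 7 h 18 min
Fri: 6:10 AM–1:44 PM = 7 h 34 min; less 30 min break → 7 h 4 min
Total: 5 h 14 min + 8 h 43 min + 10 h 40 min + 7 h 18 min + 7 h 4 min = 38 h 59 min.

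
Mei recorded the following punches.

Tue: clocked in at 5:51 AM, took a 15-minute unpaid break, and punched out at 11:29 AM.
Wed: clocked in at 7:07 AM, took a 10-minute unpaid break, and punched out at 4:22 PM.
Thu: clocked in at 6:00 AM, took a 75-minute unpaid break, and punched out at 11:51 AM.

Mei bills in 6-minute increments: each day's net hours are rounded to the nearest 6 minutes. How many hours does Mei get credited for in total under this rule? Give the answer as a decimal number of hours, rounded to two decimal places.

19.10 hours

Tue: 5:51 AM–11:29 AM = 5 h 38 min − 15 min = 5 h 23 min → rounds to 5 h 24 min
Wed: 7:07 AM–4:22 PM = 9 h 15 min − 10 min = 9 h 5 min → rounds to 9 h 6 min
Thu: 6:00 AM–11:51 AM = 5 h 51 min − 75 min = 4 h 36 min → rounds to 4 h 36 min
Total credited: 19 h 6 min.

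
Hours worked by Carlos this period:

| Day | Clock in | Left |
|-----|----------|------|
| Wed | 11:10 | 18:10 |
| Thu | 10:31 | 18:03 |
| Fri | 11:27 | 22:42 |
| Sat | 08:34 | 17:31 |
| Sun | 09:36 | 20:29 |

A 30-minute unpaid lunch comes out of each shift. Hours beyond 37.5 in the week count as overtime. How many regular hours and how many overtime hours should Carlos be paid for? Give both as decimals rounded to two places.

Wed: 11:10–18:10 = 7 h 0 min; less 30 min break → 6 h 30 min
Thu: 10:31–18:03 = 7 h 32 min; less 30 min break → 7 h 2 min
Fri: 11:27–22:42 = 11 h 15 min; less 30 min break → 10 h 45 min
Sat: 08:34–17:31 = 8 h 57 min; less 30 min break → 8 h 27 min
Sun: 09:36–20:29 = 10 h 53 min; less 30 min break → 10 h 23 min
Total worked: 43 h 7 min = 43.12 h.
Threshold 37.5 h → overtime 5 h 37 min, regular 37 h 30 min.

Regular 37.50 hours, overtime 5.62 hours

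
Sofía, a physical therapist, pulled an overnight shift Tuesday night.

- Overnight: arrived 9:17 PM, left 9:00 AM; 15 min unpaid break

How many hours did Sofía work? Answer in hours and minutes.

11 h 28 min

Overnight: 9:17 PM → midnight = 2 h 43 min; midnight → 9:00 AM = 9 h 0 min; span 11 h 43 min; less 15 min break → 11 h 28 min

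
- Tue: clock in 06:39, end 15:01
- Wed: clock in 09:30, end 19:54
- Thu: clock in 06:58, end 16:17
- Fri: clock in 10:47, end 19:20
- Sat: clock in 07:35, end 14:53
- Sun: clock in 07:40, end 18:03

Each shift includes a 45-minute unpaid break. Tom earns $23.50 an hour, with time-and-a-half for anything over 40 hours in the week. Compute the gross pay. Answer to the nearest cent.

$1286.04

Tue: 06:39–15:01 = 8 h 22 min; less 45 min break → 7 h 37 min
Wed: 09:30–19:54 = 10 h 24 min; less 45 min break → 9 h 39 min
Thu: 06:58–16:17 = 9 h 19 min; less 45 min break → 8 h 34 min
Fri: 10:47–19:20 = 8 h 33 min; less 45 min break → 7 h 48 min
Sat: 07:35–14:53 = 7 h 18 min; less 45 min break → 6 h 33 min
Sun: 07:40–18:03 = 10 h 23 min; less 45 min break → 9 h 38 min
Total worked: 49 h 49 min = 2989 min.
Regular 40 h 0 min = 2400 min at $23.50/h; overtime 9 h 49 min = 589 min at $35.25/h.
Pay = (2400 × $23.50 + 589 × $35.25) ÷ 60 = $1286.04.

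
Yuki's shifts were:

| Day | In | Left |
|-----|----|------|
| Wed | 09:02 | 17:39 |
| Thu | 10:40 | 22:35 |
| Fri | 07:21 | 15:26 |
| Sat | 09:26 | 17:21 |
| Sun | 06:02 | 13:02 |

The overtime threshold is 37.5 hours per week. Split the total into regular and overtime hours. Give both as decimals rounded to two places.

Wed: 09:02–17:39 = 8 h 37 min
Thu: 10:40–22:35 = 11 h 55 min
Fri: 07:21–15:26 = 8 h 5 min
Sat: 09:26–17:21 = 7 h 55 min
Sun: 06:02–13:02 = 7 h 0 min
Total worked: 43 h 32 min = 43.53 h.
Threshold 37.5 h → overtime 6 h 2 min, regular 37 h 30 min.

Regular 37.50 hours, overtime 6.03 hours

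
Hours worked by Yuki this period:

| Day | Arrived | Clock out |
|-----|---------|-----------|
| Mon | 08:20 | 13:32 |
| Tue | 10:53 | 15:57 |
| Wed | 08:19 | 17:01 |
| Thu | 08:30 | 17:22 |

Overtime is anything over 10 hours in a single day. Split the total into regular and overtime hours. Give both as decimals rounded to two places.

Mon: 08:20–13:32 = 5 h 12 min
Tue: 10:53–15:57 = 5 h 4 min
Wed: 08:19–17:01 = 8 h 42 min
Thu: 08:30–17:22 = 8 h 52 min
Mon reg 5 h 12 min / OT 0 h 0 min; Tue reg 5 h 4 min / OT 0 h 0 min; Wed reg 8 h 42 min / OT 0 h 0 min; Thu reg 8 h 52 min / OT 0 h 0 min.
Totals: regular 27 h 50 min, overtime 0 h 0 min.

Regular 27.83 hours, overtime 0.00 hours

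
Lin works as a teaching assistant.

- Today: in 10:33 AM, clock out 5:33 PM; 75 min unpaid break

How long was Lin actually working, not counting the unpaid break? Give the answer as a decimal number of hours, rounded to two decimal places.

5.75 hours

Today: 10:33 AM–5:33 PM = 7 h 0 min; less 75 min break → 5 h 45 min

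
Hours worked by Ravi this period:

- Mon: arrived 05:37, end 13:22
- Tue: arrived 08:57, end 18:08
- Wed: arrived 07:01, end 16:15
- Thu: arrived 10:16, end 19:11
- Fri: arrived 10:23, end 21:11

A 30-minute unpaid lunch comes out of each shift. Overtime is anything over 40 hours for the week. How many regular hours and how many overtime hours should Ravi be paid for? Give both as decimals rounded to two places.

Regular 40.00 hours, overtime 3.38 hours

Mon: 05:37–13:22 = 7 h 45 min; less 30 min break → 7 h 15 min
Tue: 08:57–18:08 = 9 h 11 min; less 30 min break → 8 h 41 min
Wed: 07:01–16:15 = 9 h 14 min; less 30 min break → 8 h 44 min
Thu: 10:16–19:11 = 8 h 55 min; less 30 min break → 8 h 25 min
Fri: 10:23–21:11 = 10 h 48 min; less 30 min break → 10 h 18 min
Total worked: 43 h 23 min = 43.38 h.
Threshold 40 h → overtime 3 h 23 min, regular 40 h 0 min.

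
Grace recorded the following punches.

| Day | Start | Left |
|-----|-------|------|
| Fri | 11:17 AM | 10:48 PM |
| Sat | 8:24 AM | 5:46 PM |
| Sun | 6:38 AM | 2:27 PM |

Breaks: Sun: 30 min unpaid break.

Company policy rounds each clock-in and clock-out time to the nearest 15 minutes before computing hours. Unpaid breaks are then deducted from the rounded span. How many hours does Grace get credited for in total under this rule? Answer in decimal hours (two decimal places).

28.00 hours

Fri: in 11:17 AM→11:15 AM, out 10:48 PM→10:45 PM; 11 h 30 min
Sat: in 8:24 AM→8:30 AM, out 5:46 PM→5:45 PM; 9 h 15 min
Sun: in 6:38 AM→6:45 AM, out 2:27 PM→2:30 PM; 7 h 45 min − 30 min = 7 h 15 min
Total credited: 28 h 0 min.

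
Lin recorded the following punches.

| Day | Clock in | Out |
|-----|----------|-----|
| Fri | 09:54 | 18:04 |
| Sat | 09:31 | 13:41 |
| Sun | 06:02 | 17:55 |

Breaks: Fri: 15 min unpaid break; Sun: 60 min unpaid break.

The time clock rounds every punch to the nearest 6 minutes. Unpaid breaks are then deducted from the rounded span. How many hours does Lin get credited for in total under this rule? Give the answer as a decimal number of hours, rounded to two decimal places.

23.05 hours

Fri: in 09:54→09:54, out 18:04→18:06; 8 h 12 min − 15 min = 7 h 57 min
Sat: in 09:31→09:30, out 13:41→13:42; 4 h 12 min
Sun: in 06:02→06:00, out 17:55→17:54; 11 h 54 min − 60 min = 10 h 54 min
Total credited: 23 h 3 min.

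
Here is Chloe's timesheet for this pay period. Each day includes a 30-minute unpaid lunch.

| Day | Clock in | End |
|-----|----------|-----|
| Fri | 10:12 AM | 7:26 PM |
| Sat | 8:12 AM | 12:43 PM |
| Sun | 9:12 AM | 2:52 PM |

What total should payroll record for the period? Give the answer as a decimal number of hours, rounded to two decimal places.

17.92 hours

Fri: 10:12 AM–7:26 PM = 9 h 14 min; less 30 min break → 8 h 44 min
Sat: 8:12 AM–12:43 PM = 4 h 31 min; less 30 min break → 4 h 1 min
Sun: 9:12 AM–2:52 PM = 5 h 40 min; less 30 min break → 5 h 10 min
Total: 8 h 44 min + 4 h 1 min + 5 h 10 min = 17 h 55 min.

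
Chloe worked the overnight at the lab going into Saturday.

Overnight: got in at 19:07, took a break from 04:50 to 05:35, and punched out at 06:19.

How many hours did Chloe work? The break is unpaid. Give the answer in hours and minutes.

10 h 27 min

Overnight: 19:07 → midnight = 4 h 53 min; midnight → 06:19 = 6 h 19 min; span 11 h 12 min; less 45 min break → 10 h 27 min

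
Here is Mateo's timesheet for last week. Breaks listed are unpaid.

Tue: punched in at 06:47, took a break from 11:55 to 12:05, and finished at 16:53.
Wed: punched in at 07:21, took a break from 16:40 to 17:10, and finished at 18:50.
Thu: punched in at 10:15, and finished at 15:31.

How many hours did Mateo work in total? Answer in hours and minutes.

26 h 11 min

Tue: 06:47–16:53 = 10 h 6 min; less 10 min break → 9 h 56 min
Wed: 07:21–18:50 = 11 h 29 min; less 30 min break → 10 h 59 min
Thu: 10:15–15:31 = 5 h 16 min
Total: 9 h 56 min + 10 h 59 min + 5 h 16 min = 26 h 11 min.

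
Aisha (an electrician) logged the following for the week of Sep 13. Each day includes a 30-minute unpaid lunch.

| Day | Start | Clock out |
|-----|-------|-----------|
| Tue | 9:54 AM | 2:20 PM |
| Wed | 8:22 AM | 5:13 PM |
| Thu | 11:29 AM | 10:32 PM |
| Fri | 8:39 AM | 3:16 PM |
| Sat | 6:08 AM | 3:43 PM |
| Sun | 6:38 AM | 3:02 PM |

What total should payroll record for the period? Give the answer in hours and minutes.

45 h 56 min

Tue: 9:54 AM–2:20 PM = 4 h 26 min; less 30 min break → 3 h 56 min
Wed: 8:22 AM–5:13 PM = 8 h 51 min; less 30 min break → 8 h 21 min
Thu: 11:29 AM–10:32 PM = 11 h 3 min; less 30 min break → 10 h 33 min
Fri: 8:39 AM–3:16 PM = 6 h 37 min; less 30 min break → 6 h 7 min
Sat: 6:08 AM–3:43 PM = 9 h 35 min; less 30 min break → 9 h 5 min
Sun: 6:38 AM–3:02 PM = 8 h 24 min; less 30 min break → 7 h 54 min
Total: 3 h 56 min + 8 h 21 min + 10 h 33 min + 6 h 7 min + 9 h 5 min + 7 h 54 min = 45 h 56 min.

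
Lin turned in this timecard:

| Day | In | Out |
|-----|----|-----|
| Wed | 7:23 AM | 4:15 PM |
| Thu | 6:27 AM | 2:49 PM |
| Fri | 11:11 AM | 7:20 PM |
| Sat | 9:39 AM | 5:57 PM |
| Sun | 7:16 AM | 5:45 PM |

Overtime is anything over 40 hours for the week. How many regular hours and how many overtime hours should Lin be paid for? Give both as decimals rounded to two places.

Wed: 7:23 AM–4:15 PM = 8 h 52 min
Thu: 6:27 AM–2:49 PM = 8 h 22 min
Fri: 11:11 AM–7:20 PM = 8 h 9 min
Sat: 9:39 AM–5:57 PM = 8 h 18 min
Sun: 7:16 AM–5:45 PM = 10 h 29 min
Total worked: 44 h 10 min = 44.17 h.
Threshold 40 h → overtime 4 h 10 min, regular 40 h 0 min.

Regular 40.00 hours, overtime 4.17 hours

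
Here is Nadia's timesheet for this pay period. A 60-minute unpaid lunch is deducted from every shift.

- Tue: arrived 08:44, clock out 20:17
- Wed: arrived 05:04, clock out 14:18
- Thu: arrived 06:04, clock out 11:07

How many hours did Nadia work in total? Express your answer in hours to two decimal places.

Tue: 08:44–20:17 = 11 h 33 min; less 60 min break → 10 h 33 min
Wed: 05:04–14:18 = 9 h 14 min; less 60 min break → 8 h 14 min
Thu: 06:04–11:07 = 5 h 3 min; less 60 min break → 4 h 3 min
Total: 10 h 33 min + 8 h 14 min + 4 h 3 min = 22 h 50 min.

22.83 hours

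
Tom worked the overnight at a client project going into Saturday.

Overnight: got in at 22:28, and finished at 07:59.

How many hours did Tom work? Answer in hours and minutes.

9 h 31 min

Overnight: 22:28 → midnight = 1 h 32 min; midnight → 07:59 = 7 h 59 min; span 9 h 31 min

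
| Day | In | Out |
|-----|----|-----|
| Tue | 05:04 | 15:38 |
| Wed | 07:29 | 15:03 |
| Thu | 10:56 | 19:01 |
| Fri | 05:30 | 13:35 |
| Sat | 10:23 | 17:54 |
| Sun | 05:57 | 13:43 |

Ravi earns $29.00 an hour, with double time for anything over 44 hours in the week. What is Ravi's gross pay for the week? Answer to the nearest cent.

$1599.83

Tue: 05:04–15:38 = 10 h 34 min
Wed: 07:29–15:03 = 7 h 34 min
Thu: 10:56–19:01 = 8 h 5 min
Fri: 05:30–13:35 = 8 h 5 min
Sat: 10:23–17:54 = 7 h 31 min
Sun: 05:57–13:43 = 7 h 46 min
Total worked: 49 h 35 min = 2975 min.
Regular 44 h 0 min = 2640 min at $29.00/h; overtime 5 h 35 min = 335 min at $58.00/h.
Pay = (2640 × $29.00 + 335 × $58.00) ÷ 60 = $1599.83.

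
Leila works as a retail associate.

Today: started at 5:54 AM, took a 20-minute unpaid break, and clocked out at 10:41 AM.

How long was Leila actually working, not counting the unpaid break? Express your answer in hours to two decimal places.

Today: 5:54 AM–10:41 AM = 4 h 47 min; less 20 min break → 4 h 27 min

4.45 hours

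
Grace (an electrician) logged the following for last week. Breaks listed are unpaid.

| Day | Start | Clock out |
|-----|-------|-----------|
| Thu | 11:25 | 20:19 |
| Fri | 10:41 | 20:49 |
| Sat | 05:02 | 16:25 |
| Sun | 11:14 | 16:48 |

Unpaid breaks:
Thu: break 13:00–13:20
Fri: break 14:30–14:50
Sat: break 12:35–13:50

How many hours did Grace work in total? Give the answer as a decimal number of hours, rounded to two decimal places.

Thu: 11:25–20:19 = 8 h 54 min; less 20 min break → 8 h 34 min
Fri: 10:41–20:49 = 10 h 8 min; less 20 min break → 9 h 48 min
Sat: 05:02–16:25 = 11 h 23 min; less 75 min break → 10 h 8 min
Sun: 11:14–16:48 = 5 h 34 min
Total: 8 h 34 min + 9 h 48 min + 10 h 8 min + 5 h 34 min = 34 h 4 min.

34.07 hours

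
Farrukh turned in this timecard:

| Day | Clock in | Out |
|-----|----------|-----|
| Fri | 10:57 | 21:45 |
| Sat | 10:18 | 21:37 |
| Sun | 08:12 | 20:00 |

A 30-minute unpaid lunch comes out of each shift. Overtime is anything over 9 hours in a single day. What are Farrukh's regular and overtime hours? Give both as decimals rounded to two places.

Regular 27.00 hours, overtime 5.42 hours

Fri: 10:57–21:45 = 10 h 48 min; less 30 min break → 10 h 18 min
Sat: 10:18–21:37 = 11 h 19 min; less 30 min break → 10 h 49 min
Sun: 08:12–20:00 = 11 h 48 min; less 30 min break → 11 h 18 min
Fri reg 9 h 0 min / OT 1 h 18 min; Sat reg 9 h 0 min / OT 1 h 49 min; Sun reg 9 h 0 min / OT 2 h 18 min.
Totals: regular 27 h 0 min, overtime 5 h 25 min.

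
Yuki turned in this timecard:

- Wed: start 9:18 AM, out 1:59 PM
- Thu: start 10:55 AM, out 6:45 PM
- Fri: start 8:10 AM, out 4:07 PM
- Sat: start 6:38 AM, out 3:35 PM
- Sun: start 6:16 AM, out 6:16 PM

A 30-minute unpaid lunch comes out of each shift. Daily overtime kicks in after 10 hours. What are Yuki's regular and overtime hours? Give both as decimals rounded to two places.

Regular 37.42 hours, overtime 1.50 hours

Wed: 9:18 AM–1:59 PM = 4 h 41 min; less 30 min break → 4 h 11 min
Thu: 10:55 AM–6:45 PM = 7 h 50 min; less 30 min break → 7 h 20 min
Fri: 8:10 AM–4:07 PM = 7 h 57 min; less 30 min break → 7 h 27 min
Sat: 6:38 AM–3:35 PM = 8 h 57 min; less 30 min break → 8 h 27 min
Sun: 6:16 AM–6:16 PM = 12 h 0 min; less 30 min break → 11 h 30 min
Wed reg 4 h 11 min / OT 0 h 0 min; Thu reg 7 h 20 min / OT 0 h 0 min; Fri reg 7 h 27 min / OT 0 h 0 min; Sat reg 8 h 27 min / OT 0 h 0 min; Sun reg 10 h 0 min / OT 1 h 30 min.
Totals: regular 37 h 25 min, overtime 1 h 30 min.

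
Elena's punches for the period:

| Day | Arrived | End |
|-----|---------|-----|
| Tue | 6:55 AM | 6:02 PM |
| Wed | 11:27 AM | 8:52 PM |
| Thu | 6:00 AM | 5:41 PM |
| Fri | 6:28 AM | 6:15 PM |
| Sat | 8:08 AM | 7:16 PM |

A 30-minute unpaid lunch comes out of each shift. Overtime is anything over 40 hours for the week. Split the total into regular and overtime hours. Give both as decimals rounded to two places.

Tue: 6:55 AM–6:02 PM = 11 h 7 min; less 30 min break → 10 h 37 min
Wed: 11:27 AM–8:52 PM = 9 h 25 min; less 30 min break → 8 h 55 min
Thu: 6:00 AM–5:41 PM = 11 h 41 min; less 30 min break → 11 h 11 min
Fri: 6:28 AM–6:15 PM = 11 h 47 min; less 30 min break → 11 h 17 min
Sat: 8:08 AM–7:16 PM = 11 h 8 min; less 30 min break → 10 h 38 min
Total worked: 52 h 38 min = 52.63 h.
Threshold 40 h → overtime 12 h 38 min, regular 40 h 0 min.

Regular 40.00 hours, overtime 12.63 hours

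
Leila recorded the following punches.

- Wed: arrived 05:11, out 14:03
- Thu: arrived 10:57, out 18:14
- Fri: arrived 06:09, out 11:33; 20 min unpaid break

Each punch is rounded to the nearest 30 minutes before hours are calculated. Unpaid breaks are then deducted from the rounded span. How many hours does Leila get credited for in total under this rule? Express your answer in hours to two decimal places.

Wed: in 05:11→05:00, out 14:03→14:00; 9 h 0 min
Thu: in 10:57→11:00, out 18:14→18:00; 7 h 0 min
Fri: in 06:09→06:00, out 11:33→11:30; 5 h 30 min − 20 min = 5 h 10 min
Total credited: 21 h 10 min.

21.17 hours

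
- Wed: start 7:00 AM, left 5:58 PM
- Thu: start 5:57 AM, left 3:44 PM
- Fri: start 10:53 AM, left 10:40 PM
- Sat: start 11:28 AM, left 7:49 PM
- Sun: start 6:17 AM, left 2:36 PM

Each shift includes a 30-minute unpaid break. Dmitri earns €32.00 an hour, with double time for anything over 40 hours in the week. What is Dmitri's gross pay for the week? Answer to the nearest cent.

€1708.80

Wed: 7:00 AM–5:58 PM = 10 h 58 min; less 30 min break → 10 h 28 min
Thu: 5:57 AM–3:44 PM = 9 h 47 min; less 30 min break → 9 h 17 min
Fri: 10:53 AM–10:40 PM = 11 h 47 min; less 30 min break → 11 h 17 min
Sat: 11:28 AM–7:49 PM = 8 h 21 min; less 30 min break → 7 h 51 min
Sun: 6:17 AM–2:36 PM = 8 h 19 min; less 30 min break → 7 h 49 min
Total worked: 46 h 42 min = 2802 min.
Regular 40 h 0 min = 2400 min at €32.00/h; overtime 6 h 42 min = 402 min at €64.00/h.
Pay = (2400 × €32.00 + 402 × €64.00) ÷ 60 = €1708.80.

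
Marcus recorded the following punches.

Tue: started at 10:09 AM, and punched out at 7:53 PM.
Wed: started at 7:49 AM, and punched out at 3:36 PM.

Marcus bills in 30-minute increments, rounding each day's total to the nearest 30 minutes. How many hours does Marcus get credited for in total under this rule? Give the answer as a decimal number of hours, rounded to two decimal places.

17.50 hours

Tue: 10:09 AM–7:53 PM = 9 h 44 min → rounds to 9 h 30 min
Wed: 7:49 AM–3:36 PM = 7 h 47 min → rounds to 8 h 0 min
Total credited: 17 h 30 min.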